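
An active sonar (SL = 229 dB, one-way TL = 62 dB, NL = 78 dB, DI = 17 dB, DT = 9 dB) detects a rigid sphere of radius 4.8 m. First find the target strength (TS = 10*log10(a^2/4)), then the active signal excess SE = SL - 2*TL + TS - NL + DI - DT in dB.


Step 1: TS = 10*log10(4.8^2/4) = 7.6 dB
Step 2: SE = SL - 2*TL + TS - NL + DI - DT = 229 - 2*62 + (7.6) - 78 + 17 - 9 = 42.6

42.6 dB


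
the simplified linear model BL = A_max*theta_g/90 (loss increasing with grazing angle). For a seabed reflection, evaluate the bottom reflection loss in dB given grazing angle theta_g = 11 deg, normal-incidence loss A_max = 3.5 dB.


0.43 dB


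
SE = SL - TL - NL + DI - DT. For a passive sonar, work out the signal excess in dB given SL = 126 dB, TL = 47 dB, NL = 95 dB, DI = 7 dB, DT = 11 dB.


SE = SL - TL - NL + DI - DT = 126 - 47 - 95 + 7 - 11 = -20

-20 dB


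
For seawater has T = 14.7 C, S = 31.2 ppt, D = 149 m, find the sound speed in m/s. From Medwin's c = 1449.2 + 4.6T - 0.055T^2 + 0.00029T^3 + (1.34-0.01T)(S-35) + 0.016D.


c = 1449.2 + 4.6*14.7 - 0.055*14.7^2 + 0.00029*14.7^3 + (1.34 - 0.01*14.7)*(31.2 - 35) + 0.016*149 = 1503.71

1503.71 m/s


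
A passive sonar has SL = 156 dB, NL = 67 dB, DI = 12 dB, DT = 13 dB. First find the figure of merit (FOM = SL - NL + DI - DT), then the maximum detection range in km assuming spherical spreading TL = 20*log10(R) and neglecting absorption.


Step 1: FOM = SL - NL + DI - DT = 156 - 67 + 12 - 13 = 88 dB
Step 2: at max range FOM = TL = 20*log10(R), so R = 10^(88/20) = 25118.86 m = 25.12 km

25.12 km


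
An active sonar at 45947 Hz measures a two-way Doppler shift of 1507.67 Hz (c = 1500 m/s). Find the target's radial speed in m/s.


From fd = 2*f*v/c, v = c*fd/(2*f) = 1500 * 1507.67 / (2*45947) = 24.61

24.61 m/s


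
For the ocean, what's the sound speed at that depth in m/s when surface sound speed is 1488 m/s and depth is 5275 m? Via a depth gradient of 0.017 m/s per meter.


c = 1488 + 0.017 * 5275 = 1577.675

1577.675 m/s


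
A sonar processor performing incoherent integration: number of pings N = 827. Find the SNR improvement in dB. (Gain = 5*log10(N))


14.59 dB


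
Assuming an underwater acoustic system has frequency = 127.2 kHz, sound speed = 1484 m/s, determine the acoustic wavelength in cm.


lambda = c/f = 1484 / 127200 = 0.0117 m = 1.17 cm

1.17 cm


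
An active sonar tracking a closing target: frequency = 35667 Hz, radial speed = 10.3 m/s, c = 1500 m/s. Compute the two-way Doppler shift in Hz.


fd = 2*f*v/c = 2 * 35667 * 10.3 / 1500 = 489.83

489.83 Hz


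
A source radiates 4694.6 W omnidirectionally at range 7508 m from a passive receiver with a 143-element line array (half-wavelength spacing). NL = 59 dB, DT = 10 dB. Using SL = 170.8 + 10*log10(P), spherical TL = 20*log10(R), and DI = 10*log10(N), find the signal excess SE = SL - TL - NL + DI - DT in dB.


Step 1: SL = 170.8 + 10*log10(4694.6) = 207.52 dB
Step 2: TL = 20*log10(7508) = 77.51 dB
Step 3: DI = 10*log10(143) = 21.55 dB
Step 4: SE = SL - TL - NL + DI - DT = 207.52 - 77.51 - 59 + 21.55 - 10 = 82.56

82.56 dB


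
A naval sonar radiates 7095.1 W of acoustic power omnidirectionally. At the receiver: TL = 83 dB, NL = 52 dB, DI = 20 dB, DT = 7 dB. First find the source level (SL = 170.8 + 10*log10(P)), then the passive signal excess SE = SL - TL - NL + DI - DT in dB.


Step 1: SL = 170.8 + 10*log10(7095.1) = 209.31 dB
Step 2: SE = SL - TL - NL + DI - DT = 209.31 - 83 - 52 + 20 - 7 = 87.31

87.31 dB


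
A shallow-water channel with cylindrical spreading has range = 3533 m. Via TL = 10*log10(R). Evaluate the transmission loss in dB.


35.48 dB


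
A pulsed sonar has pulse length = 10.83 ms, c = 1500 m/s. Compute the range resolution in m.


dR = c*tau/2 = 1500 * 10.83e-3 / 2 = 8.1225

8.1225 m


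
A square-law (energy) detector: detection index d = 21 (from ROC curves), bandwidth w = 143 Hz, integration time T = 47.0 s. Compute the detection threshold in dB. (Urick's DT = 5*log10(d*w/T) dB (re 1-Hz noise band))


9.03 dB


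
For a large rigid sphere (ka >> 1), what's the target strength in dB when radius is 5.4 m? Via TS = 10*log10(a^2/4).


TS = 10*log10(5.4^2 / 4) = 10*log10(7.29) = 8.63

8.63 dB


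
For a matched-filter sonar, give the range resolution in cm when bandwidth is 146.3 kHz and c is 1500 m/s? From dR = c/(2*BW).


dR = c/(2*BW) = 1500 / (2 * 146.3e3) = 0.0051 m = 0.51 cm

0.51 cm


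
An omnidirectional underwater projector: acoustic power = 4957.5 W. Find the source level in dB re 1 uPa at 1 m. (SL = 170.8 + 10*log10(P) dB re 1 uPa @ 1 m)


SL = 170.8 + 10*log10(4957.5) = 170.8 + 36.95 = 207.75

207.75 dB


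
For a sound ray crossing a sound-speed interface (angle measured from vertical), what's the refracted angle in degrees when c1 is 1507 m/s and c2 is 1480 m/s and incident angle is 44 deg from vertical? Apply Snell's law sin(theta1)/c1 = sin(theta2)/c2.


43.02 deg


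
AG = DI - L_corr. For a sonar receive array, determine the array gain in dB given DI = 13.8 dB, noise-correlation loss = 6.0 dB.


7.8 dB


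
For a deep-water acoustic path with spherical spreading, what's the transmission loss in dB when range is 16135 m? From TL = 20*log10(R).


84.16 dB


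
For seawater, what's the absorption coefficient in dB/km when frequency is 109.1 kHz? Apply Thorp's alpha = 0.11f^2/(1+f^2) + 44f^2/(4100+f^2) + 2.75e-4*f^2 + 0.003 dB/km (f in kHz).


36.113 dB/km


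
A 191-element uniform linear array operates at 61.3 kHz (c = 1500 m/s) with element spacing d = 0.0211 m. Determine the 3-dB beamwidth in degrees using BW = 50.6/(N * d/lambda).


0.31 deg


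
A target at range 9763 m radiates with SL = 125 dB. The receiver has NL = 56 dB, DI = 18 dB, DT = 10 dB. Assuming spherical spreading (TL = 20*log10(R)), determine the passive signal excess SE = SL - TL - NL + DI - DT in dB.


-2.79 dB


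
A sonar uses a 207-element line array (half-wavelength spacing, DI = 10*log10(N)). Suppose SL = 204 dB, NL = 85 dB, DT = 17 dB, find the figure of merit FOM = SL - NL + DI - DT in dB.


125.16 dB


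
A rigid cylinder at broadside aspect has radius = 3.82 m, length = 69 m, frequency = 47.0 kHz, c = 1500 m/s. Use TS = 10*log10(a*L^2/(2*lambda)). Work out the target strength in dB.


lambda = 1500/47000 = 0.03191 m
TS = 10*log10(3.82*69^2/(2*0.03191)) = 54.55

54.55 dB


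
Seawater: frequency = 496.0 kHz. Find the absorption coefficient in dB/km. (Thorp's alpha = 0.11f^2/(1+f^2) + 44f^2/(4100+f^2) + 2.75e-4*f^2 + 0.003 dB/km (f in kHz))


f^2 = 246016.0
alpha = 0.11*246016.0/(1+246016.0) + 44*246016.0/(4100+246016.0) + 2.75e-4*246016.0 + 0.003 = 111.046

111.046 dB/km


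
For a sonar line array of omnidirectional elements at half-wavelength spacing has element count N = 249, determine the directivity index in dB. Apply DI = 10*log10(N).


23.96 dB


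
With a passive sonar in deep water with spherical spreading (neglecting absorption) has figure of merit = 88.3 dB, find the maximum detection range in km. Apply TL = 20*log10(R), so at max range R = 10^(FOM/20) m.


At max range FOM = TL, so 20*log10(R) = 88.3
R = 10^(88.3/20) = 26001.6 m = 26.0 km

26.0 km


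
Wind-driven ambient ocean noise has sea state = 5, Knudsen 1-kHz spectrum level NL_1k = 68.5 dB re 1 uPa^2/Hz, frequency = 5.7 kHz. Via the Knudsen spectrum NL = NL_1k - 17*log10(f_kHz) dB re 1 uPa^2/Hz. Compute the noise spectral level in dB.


NL = NL_1k - 17*log10(f_kHz) = 68.5 - 17*log10(5.7) = 68.5 - (12.85) = 55.65

55.65 dB


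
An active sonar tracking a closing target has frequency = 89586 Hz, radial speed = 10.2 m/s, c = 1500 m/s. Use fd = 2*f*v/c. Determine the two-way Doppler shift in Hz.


fd = 2*f*v/c = 2 * 89586 * 10.2 / 1500 = 1218.37

1218.37 Hz


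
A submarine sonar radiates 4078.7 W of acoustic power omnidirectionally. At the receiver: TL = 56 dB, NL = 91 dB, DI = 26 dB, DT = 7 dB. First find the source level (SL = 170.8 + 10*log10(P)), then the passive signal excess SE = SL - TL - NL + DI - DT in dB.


Step 1: SL = 170.8 + 10*log10(4078.7) = 206.91 dB
Step 2: SE = SL - TL - NL + DI - DT = 206.91 - 56 - 91 + 26 - 7 = 78.91

78.91 dB


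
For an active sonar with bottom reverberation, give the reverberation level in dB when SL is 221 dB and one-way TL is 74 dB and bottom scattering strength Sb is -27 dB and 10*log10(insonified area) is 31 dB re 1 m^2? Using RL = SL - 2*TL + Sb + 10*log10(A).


RL = SL - 2*TL + Sb + 10*log10(A) = 221 - 2*74 + (-27) + 31 = 77

77 dB


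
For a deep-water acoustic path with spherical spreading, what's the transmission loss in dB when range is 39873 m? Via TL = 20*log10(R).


TL = 20*log10(39873) = 92.01

92.01 dB


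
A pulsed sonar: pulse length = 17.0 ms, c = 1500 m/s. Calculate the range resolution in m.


dR = c*tau/2 = 1500 * 17.0e-3 / 2 = 12.75

12.75 m


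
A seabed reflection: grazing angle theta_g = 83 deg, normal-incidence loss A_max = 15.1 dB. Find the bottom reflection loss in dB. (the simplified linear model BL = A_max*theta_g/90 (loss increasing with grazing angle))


BL = A_max * theta_g / 90 = 15.1 * 83 / 90 = 13.93

13.93 dB


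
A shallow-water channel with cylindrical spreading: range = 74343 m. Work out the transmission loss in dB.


48.71 dB


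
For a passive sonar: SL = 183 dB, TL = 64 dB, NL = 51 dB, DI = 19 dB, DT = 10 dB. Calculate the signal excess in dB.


77 dB


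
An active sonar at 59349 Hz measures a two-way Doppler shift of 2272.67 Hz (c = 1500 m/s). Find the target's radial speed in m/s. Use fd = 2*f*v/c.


From fd = 2*f*v/c, v = c*fd/(2*f) = 1500 * 2272.67 / (2*59349) = 28.72

28.72 m/s


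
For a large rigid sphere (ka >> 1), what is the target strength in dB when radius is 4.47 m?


TS = 10*log10(4.47^2 / 4) = 10*log10(4.995225) = 6.99

6.99 dB


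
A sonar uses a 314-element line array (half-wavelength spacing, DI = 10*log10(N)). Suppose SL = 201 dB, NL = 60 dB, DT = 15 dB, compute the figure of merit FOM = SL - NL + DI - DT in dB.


Step 1: DI = 10*log10(314) = 24.97 dB
Step 2: FOM = SL - NL + DI - DT = 201 - 60 + 24.97 - 15 = 150.97

150.97 dB


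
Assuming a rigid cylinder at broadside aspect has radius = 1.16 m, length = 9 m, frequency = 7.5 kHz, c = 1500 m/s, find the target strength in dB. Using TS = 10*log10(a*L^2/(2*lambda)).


lambda = 1500/7500 = 0.2 m
TS = 10*log10(1.16*9^2/(2*0.2)) = 23.71

23.71 dB


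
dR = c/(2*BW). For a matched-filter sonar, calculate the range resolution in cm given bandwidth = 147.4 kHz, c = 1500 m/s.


dR = c/(2*BW) = 1500 / (2 * 147.4e3) = 0.0051 m = 0.51 cm

0.51 cm


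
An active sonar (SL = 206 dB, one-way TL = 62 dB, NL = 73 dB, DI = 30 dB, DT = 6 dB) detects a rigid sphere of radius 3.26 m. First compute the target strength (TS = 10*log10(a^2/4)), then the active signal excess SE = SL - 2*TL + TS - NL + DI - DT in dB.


Step 1: TS = 10*log10(3.26^2/4) = 4.24 dB
Step 2: SE = SL - 2*TL + TS - NL + DI - DT = 206 - 2*62 + (4.24) - 73 + 30 - 6 = 37.24

37.24 dB


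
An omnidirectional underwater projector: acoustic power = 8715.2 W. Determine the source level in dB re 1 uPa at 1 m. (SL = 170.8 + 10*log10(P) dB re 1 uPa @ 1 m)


SL = 170.8 + 10*log10(8715.2) = 170.8 + 39.4 = 210.2

210.2 dB


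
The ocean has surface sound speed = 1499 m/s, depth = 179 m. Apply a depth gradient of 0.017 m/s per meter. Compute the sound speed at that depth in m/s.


1502.043 m/s


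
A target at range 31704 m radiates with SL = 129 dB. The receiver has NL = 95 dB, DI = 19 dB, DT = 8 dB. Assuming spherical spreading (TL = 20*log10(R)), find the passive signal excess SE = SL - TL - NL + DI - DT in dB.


Step 1: TL = 20*log10(31704) = 90.02 dB
Step 2: SE = 129 - 90.02 - 95 + 19 - 8 = -45.02

-45.02 dB


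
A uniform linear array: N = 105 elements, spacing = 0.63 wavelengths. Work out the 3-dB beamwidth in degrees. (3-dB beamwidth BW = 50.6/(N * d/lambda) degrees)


BW = 50.6 / (105 * 0.63) = 50.6 / 66.15 = 0.76

0.76 deg


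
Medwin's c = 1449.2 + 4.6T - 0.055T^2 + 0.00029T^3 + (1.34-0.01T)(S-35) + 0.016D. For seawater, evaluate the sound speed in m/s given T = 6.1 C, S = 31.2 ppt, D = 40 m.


c = 1449.2 + 4.6*6.1 - 0.055*6.1^2 + 0.00029*6.1^3 + (1.34 - 0.01*6.1)*(31.2 - 35) + 0.016*40 = 1471.06

1471.06 m/s


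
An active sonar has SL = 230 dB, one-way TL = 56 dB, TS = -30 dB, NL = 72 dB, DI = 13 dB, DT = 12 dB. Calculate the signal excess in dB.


17 dB


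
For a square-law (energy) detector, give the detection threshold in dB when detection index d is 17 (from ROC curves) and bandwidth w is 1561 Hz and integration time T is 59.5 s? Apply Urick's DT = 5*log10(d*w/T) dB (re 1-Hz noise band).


DT = 5*log10(d*w/T) = 5*log10(17 * 1561 / 59.5) = 5*log10(446.0) = 13.25

13.25 dB


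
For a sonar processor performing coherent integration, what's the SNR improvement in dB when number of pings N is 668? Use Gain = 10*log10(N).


Gain = 10*log10(668) = 28.25

28.25 dB


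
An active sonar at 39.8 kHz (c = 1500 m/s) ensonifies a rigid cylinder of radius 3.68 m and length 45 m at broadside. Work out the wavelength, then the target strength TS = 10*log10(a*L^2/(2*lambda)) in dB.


Step 1: lambda = c/f = 1500/39800 = 0.03769 m
Step 2: TS = 10*log10(a*L^2/(2*lambda)) = 10*log10(3.68*45^2/(2*0.03769)) = 49.95

49.95 dB


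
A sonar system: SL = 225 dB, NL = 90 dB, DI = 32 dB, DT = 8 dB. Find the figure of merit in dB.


FOM = SL - NL + DI - DT = 225 - 90 + 32 - 8 = 159

159 dB


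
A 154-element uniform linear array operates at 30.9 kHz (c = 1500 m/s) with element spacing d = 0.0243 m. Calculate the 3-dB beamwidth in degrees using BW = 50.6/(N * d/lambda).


Step 1: lambda = 1500/30900 = 0.04854 m
Step 2: d/lambda = 0.0243/0.04854 = 0.5006
Step 3: BW = 50.6/(N * d/lambda) = 50.6/(154 * 0.5006) = 0.66

0.66 deg


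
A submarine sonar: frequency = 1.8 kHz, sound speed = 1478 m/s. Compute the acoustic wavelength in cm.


82.11 cm


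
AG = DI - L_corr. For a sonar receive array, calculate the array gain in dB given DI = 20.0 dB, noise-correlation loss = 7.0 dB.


AG = DI - L_corr = 20.0 - 7.0 = 13.0

13.0 dB


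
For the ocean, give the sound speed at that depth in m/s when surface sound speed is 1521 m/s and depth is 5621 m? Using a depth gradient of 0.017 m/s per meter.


c = 1521 + 0.017 * 5621 = 1616.557

1616.557 m/s


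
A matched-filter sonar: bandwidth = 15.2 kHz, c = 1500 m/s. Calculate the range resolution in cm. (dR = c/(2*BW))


dR = c/(2*BW) = 1500 / (2 * 15.2e3) = 0.0493 m = 4.93 cm

4.93 cm


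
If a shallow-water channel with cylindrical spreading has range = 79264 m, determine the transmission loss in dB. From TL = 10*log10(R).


TL = 10*log10(79264) = 48.99

48.99 dB


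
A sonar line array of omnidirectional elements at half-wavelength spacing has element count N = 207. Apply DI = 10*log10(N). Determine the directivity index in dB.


DI = 10*log10(207) = 23.16

23.16 dB


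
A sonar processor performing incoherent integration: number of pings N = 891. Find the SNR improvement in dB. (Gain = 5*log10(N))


Gain = 5*log10(891) = 14.75

14.75 dB


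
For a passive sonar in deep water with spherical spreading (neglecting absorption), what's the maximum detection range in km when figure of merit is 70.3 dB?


3.27 km


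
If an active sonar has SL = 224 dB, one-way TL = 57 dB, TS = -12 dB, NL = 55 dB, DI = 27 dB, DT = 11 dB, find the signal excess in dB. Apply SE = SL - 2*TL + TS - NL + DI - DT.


SE = SL - 2*TL + TS - NL + DI - DT = 224 - 2*57 + (-12) - 55 + 27 - 11 = 59

59 dB


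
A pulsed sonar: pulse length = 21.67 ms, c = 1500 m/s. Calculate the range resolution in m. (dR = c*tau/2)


16.2525 m


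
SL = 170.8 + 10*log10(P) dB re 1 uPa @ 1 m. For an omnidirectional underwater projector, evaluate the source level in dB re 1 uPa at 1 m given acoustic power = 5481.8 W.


208.19 dB


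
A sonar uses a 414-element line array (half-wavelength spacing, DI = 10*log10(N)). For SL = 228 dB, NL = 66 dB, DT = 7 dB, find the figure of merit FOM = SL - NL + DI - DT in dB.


Step 1: DI = 10*log10(414) = 26.17 dB
Step 2: FOM = SL - NL + DI - DT = 228 - 66 + 26.17 - 7 = 181.17

181.17 dB


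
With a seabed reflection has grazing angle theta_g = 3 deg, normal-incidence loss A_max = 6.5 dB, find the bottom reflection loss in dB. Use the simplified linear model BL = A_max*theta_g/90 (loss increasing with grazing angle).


BL = A_max * theta_g / 90 = 6.5 * 3 / 90 = 0.22

0.22 dB


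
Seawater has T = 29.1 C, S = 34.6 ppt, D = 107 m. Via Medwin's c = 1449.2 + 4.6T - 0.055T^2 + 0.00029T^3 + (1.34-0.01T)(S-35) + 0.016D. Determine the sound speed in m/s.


1544.92 m/s


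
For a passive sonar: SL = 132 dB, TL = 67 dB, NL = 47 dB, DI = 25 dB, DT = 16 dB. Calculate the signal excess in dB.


27 dB


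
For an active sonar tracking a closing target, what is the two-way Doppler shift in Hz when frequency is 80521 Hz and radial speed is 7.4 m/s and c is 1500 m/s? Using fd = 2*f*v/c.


794.47 Hz


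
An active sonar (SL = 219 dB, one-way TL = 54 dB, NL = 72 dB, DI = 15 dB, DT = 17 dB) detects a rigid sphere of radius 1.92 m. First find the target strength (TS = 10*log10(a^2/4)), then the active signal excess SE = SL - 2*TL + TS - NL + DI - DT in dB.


Step 1: TS = 10*log10(1.92^2/4) = -0.35 dB
Step 2: SE = SL - 2*TL + TS - NL + DI - DT = 219 - 2*54 + (-0.35) - 72 + 15 - 17 = 36.65

36.65 dB


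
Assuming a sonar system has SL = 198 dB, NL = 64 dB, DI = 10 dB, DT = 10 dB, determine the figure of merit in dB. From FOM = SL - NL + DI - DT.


FOM = SL - NL + DI - DT = 198 - 64 + 10 - 10 = 134

134 dB


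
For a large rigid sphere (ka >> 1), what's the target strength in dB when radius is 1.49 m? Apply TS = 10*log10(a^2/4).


TS = 10*log10(1.49^2 / 4) = 10*log10(0.555025) = -2.56

-2.56 dB


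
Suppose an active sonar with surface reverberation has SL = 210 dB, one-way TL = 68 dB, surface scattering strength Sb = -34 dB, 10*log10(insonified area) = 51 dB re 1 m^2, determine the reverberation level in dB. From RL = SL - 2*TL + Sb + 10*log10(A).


RL = SL - 2*TL + Sb + 10*log10(A) = 210 - 2*68 + (-34) + 51 = 91

91 dB


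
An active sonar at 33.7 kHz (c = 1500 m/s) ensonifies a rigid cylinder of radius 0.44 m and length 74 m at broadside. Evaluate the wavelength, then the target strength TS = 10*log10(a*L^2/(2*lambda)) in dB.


Step 1: lambda = c/f = 1500/33700 = 0.04451 m
Step 2: TS = 10*log10(a*L^2/(2*lambda)) = 10*log10(0.44*74^2/(2*0.04451)) = 44.32

44.32 dB


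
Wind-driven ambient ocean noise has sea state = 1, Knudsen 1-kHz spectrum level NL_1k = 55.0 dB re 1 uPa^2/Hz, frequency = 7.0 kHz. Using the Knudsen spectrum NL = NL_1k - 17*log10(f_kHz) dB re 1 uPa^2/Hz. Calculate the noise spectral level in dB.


NL = NL_1k - 17*log10(f_kHz) = 55.0 - 17*log10(7.0) = 55.0 - (14.37) = 40.63

40.63 dB


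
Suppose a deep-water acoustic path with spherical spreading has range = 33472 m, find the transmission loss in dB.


90.49 dB


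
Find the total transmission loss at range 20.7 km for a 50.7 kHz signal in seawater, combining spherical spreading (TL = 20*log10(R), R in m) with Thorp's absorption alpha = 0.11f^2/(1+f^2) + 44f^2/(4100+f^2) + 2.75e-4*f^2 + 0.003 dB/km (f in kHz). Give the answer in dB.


454.27 dB


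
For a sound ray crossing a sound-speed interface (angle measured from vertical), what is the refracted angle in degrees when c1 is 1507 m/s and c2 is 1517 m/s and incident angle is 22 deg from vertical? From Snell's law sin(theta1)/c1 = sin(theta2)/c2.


sin(theta2) = (c2/c1)*sin(theta1) = (1517/1507)*sin(22 deg) = 0.37709
theta2 = arcsin(0.37709) = 22.15

22.15 deg


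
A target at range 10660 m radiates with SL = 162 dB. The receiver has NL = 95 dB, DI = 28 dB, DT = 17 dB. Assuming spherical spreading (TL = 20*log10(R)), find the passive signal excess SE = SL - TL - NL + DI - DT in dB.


-2.56 dB


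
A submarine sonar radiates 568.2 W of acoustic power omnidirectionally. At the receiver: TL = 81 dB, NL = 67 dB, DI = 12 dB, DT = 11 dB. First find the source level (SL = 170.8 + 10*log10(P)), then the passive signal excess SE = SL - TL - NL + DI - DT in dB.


Step 1: SL = 170.8 + 10*log10(568.2) = 198.35 dB
Step 2: SE = SL - TL - NL + DI - DT = 198.35 - 81 - 67 + 12 - 11 = 51.35

51.35 dB


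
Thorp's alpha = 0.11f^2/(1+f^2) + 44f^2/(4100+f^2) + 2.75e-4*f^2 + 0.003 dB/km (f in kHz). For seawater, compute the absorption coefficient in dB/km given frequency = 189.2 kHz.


f^2 = 35796.64
alpha = 0.11*35796.64/(1+35796.64) + 44*35796.64/(4100+35796.64) + 2.75e-4*35796.64 + 0.003 = 49.435

49.435 dB/km


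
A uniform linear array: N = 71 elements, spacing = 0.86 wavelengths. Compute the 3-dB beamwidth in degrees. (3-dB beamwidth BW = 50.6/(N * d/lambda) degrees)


BW = 50.6 / (71 * 0.86) = 50.6 / 61.06 = 0.83

0.83 deg


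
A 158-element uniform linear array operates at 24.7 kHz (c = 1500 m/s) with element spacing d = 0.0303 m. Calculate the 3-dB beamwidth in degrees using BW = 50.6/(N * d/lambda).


Step 1: lambda = 1500/24700 = 0.06073 m
Step 2: d/lambda = 0.0303/0.06073 = 0.4989
Step 3: BW = 50.6/(N * d/lambda) = 50.6/(158 * 0.4989) = 0.64

0.64 deg


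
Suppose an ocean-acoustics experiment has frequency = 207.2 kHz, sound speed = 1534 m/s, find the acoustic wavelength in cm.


lambda = c/f = 1534 / 207200 = 0.0074 m = 0.74 cm

0.74 cm


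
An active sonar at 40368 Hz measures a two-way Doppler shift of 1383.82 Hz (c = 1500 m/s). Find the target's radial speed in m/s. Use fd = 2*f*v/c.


25.71 m/s


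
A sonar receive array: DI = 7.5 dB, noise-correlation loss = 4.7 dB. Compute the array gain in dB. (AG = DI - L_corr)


2.8 dB


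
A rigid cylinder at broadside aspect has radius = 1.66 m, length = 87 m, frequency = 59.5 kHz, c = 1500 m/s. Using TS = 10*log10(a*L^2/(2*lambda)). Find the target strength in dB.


lambda = 1500/59500 = 0.02521 m
TS = 10*log10(1.66*87^2/(2*0.02521)) = 53.97

53.97 dB


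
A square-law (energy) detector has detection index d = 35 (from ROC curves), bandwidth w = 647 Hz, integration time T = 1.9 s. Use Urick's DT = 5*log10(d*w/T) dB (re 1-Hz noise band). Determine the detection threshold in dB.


DT = 5*log10(d*w/T) = 5*log10(35 * 647 / 1.9) = 5*log10(11918.42) = 20.38

20.38 dB


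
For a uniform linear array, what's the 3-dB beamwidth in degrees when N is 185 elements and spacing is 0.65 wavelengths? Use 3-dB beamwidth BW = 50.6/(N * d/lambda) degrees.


BW = 50.6 / (185 * 0.65) = 50.6 / 120.25 = 0.42

0.42 deg


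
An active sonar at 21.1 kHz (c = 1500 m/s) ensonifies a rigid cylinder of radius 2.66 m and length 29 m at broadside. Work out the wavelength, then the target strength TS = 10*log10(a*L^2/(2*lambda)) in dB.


Step 1: lambda = c/f = 1500/21100 = 0.07109 m
Step 2: TS = 10*log10(a*L^2/(2*lambda)) = 10*log10(2.66*29^2/(2*0.07109)) = 41.97

41.97 dB


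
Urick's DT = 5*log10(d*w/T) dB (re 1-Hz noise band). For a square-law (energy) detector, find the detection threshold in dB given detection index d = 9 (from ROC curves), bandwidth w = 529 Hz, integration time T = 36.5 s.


DT = 5*log10(d*w/T) = 5*log10(9 * 529 / 36.5) = 5*log10(130.44) = 10.58

10.58 dB


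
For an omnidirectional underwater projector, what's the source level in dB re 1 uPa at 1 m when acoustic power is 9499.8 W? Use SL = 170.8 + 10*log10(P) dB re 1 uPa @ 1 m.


SL = 170.8 + 10*log10(9499.8) = 170.8 + 39.78 = 210.58

210.58 dB


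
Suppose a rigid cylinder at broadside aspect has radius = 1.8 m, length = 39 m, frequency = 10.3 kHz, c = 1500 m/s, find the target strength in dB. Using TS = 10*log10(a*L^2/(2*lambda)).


39.73 dB


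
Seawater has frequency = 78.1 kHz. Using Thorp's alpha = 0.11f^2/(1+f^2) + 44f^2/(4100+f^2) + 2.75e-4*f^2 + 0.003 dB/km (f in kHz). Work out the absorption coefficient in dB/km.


f^2 = 6099.61
alpha = 0.11*6099.61/(1+6099.61) + 44*6099.61/(4100+6099.61) + 2.75e-4*6099.61 + 0.003 = 28.103

28.103 dB/km


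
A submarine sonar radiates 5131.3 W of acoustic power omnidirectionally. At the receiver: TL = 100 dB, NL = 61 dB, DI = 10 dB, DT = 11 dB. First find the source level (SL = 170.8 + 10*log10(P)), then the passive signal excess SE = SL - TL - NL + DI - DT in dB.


Step 1: SL = 170.8 + 10*log10(5131.3) = 207.9 dB
Step 2: SE = SL - TL - NL + DI - DT = 207.9 - 100 - 61 + 10 - 11 = 45.9

45.9 dB


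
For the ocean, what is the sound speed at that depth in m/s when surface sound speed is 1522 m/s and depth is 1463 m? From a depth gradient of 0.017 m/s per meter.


c = 1522 + 0.017 * 1463 = 1546.871

1546.871 m/s


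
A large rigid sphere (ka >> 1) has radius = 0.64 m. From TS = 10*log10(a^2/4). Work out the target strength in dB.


TS = 10*log10(0.64^2 / 4) = 10*log10(0.1024) = -9.9

-9.9 dB


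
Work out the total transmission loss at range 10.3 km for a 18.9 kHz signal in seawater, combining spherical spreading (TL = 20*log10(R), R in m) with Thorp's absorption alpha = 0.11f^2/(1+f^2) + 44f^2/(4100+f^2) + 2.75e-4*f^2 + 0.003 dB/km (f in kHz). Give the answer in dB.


118.75 dB


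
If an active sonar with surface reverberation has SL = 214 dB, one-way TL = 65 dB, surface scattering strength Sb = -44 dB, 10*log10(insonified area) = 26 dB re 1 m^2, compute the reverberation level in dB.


RL = SL - 2*TL + Sb + 10*log10(A) = 214 - 2*65 + (-44) + 26 = 66

66 dB


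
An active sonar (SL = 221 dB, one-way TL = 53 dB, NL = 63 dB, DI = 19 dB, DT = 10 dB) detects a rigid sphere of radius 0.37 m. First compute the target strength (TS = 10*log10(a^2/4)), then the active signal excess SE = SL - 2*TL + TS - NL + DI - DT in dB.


Step 1: TS = 10*log10(0.37^2/4) = -14.66 dB
Step 2: SE = SL - 2*TL + TS - NL + DI - DT = 221 - 2*53 + (-14.66) - 63 + 19 - 10 = 46.34

46.34 dB


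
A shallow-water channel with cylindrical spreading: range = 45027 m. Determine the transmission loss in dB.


46.53 dB


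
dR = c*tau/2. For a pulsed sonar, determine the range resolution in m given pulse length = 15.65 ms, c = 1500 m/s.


dR = c*tau/2 = 1500 * 15.65e-3 / 2 = 11.7375

11.7375 m


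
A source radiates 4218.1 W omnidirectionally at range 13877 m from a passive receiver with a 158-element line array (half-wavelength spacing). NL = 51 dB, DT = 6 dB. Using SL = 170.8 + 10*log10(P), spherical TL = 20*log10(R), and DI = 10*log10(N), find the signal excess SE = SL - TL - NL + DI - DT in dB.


Step 1: SL = 170.8 + 10*log10(4218.1) = 207.05 dB
Step 2: TL = 20*log10(13877) = 82.85 dB
Step 3: DI = 10*log10(158) = 21.99 dB
Step 4: SE = SL - TL - NL + DI - DT = 207.05 - 82.85 - 51 + 21.99 - 6 = 89.19

89.19 dB


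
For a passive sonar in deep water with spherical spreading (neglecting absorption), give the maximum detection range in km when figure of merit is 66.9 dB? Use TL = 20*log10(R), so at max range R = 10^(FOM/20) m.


At max range FOM = TL, so 20*log10(R) = 66.9
R = 10^(66.9/20) = 2213.09 m = 2.21 km

2.21 km


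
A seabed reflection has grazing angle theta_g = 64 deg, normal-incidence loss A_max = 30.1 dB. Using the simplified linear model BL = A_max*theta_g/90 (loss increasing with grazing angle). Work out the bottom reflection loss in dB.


BL = A_max * theta_g / 90 = 30.1 * 64 / 90 = 21.4

21.4 dB


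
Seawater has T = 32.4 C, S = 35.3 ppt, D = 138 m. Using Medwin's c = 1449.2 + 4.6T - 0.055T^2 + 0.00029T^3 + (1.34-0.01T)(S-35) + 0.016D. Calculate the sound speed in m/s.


c = 1449.2 + 4.6*32.4 - 0.055*32.4^2 + 0.00029*32.4^3 + (1.34 - 0.01*32.4)*(35.3 - 35) + 0.016*138 = 1552.88

1552.88 m/s


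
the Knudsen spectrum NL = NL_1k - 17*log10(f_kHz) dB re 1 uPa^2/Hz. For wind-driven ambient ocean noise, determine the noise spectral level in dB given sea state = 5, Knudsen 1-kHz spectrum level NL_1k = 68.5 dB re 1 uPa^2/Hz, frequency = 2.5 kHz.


NL = NL_1k - 17*log10(f_kHz) = 68.5 - 17*log10(2.5) = 68.5 - (6.76) = 61.74

61.74 dB


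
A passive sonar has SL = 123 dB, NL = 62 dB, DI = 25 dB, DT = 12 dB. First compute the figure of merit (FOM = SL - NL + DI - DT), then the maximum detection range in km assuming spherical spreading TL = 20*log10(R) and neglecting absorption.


Step 1: FOM = SL - NL + DI - DT = 123 - 62 + 25 - 12 = 74 dB
Step 2: at max range FOM = TL = 20*log10(R), so R = 10^(74/20) = 5011.87 m = 5.01 km

5.01 km


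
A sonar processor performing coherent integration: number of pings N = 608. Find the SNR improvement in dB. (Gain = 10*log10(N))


Gain = 10*log10(608) = 27.84

27.84 dB


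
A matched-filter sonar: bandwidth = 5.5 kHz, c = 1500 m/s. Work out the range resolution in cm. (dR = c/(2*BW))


dR = c/(2*BW) = 1500 / (2 * 5.5e3) = 0.1364 m = 13.64 cm

13.64 cm


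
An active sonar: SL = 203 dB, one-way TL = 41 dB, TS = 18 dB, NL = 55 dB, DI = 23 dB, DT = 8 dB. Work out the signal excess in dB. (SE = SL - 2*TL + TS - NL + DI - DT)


SE = SL - 2*TL + TS - NL + DI - DT = 203 - 2*41 + (18) - 55 + 23 - 8 = 99

99 dB


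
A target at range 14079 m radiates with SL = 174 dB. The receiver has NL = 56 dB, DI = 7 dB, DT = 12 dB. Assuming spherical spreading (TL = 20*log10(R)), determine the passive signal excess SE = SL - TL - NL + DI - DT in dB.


30.03 dB


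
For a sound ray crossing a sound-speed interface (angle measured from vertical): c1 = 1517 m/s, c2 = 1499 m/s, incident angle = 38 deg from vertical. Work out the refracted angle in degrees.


sin(theta2) = (c2/c1)*sin(theta1) = (1499/1517)*sin(38 deg) = 0.60836
theta2 = arcsin(0.60836) = 37.47

37.47 deg


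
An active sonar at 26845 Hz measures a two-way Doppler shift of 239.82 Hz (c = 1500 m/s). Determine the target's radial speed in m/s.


6.7 m/s


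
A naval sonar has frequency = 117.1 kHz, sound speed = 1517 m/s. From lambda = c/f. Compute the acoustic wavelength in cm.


1.3 cm


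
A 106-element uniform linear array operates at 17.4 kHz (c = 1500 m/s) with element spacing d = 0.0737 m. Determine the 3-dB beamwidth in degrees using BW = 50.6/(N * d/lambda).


Step 1: lambda = 1500/17400 = 0.08621 m
Step 2: d/lambda = 0.0737/0.08621 = 0.8549
Step 3: BW = 50.6/(N * d/lambda) = 50.6/(106 * 0.8549) = 0.56

0.56 deg


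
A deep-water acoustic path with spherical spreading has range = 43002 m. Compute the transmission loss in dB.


TL = 20*log10(43002) = 92.67

92.67 dB


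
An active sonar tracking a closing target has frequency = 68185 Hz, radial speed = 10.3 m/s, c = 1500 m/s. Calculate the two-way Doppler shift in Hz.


fd = 2*f*v/c = 2 * 68185 * 10.3 / 1500 = 936.41

936.41 Hz


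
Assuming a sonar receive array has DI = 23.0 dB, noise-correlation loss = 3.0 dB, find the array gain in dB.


AG = DI - L_corr = 23.0 - 3.0 = 20.0

20.0 dB


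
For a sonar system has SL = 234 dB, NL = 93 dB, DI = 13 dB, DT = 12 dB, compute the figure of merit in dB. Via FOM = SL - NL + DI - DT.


FOM = SL - NL + DI - DT = 234 - 93 + 13 - 12 = 142

142 dB


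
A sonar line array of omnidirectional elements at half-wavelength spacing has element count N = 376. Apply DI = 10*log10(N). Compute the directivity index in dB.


25.75 dB


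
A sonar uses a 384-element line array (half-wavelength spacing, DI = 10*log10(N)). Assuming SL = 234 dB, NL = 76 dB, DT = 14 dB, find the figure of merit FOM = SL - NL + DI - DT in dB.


169.84 dB


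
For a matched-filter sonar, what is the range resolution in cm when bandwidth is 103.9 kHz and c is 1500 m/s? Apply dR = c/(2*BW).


0.72 cm


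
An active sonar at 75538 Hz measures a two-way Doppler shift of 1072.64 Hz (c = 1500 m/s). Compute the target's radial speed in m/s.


10.65 m/s


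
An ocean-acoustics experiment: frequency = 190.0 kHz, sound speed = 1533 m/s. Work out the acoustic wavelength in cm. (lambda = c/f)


0.81 cm


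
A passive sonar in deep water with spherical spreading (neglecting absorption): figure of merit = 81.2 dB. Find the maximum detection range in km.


At max range FOM = TL, so 20*log10(R) = 81.2
R = 10^(81.2/20) = 11481.54 m = 11.48 km

11.48 km


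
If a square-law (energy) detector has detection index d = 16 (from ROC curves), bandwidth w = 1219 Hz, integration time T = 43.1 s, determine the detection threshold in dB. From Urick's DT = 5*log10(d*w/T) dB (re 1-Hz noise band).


DT = 5*log10(d*w/T) = 5*log10(16 * 1219 / 43.1) = 5*log10(452.53) = 13.28

13.28 dB


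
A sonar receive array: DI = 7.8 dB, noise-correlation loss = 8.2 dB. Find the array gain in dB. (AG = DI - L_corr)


AG = DI - L_corr = 7.8 - 8.2 = -0.4

-0.4 dB


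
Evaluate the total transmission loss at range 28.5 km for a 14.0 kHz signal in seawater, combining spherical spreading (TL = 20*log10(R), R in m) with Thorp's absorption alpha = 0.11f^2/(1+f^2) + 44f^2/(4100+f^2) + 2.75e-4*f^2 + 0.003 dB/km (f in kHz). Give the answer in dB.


Step 1 (Thorp): alpha = 0.11*196.0/(1+196.0) + 44*196.0/(4100+196.0) + 2.75e-4*196.0 + 0.003 = 2.1738 dB/km
Step 2: TL_spread = 20*log10(28500) = 89.1 dB
Step 3: TL_abs = alpha*R = 2.1738 * 28.5 = 61.95 dB
Step 4: TL_total = 89.1 + 61.95 = 151.05

151.05 dB


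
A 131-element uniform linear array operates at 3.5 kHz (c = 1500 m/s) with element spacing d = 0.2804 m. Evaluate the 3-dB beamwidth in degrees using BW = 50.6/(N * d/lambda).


0.59 deg


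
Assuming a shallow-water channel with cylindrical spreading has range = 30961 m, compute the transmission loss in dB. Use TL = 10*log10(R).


TL = 10*log10(30961) = 44.91

44.91 dB


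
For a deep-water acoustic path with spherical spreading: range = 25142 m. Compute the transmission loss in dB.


TL = 20*log10(25142) = 88.01

88.01 dB


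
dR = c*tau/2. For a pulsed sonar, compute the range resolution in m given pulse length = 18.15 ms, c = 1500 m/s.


dR = c*tau/2 = 1500 * 18.15e-3 / 2 = 13.6125

13.6125 m


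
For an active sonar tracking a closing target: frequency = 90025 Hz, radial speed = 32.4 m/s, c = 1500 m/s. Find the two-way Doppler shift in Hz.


fd = 2*f*v/c = 2 * 90025 * 32.4 / 1500 = 3889.08

3889.08 Hz


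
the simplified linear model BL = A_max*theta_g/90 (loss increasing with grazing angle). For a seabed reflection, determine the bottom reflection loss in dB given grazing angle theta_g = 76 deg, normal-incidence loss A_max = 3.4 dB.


BL = A_max * theta_g / 90 = 3.4 * 76 / 90 = 2.87

2.87 dB


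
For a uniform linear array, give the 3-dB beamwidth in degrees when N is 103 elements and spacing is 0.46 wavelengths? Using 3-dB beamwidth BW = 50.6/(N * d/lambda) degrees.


BW = 50.6 / (103 * 0.46) = 50.6 / 47.38 = 1.07

1.07 deg


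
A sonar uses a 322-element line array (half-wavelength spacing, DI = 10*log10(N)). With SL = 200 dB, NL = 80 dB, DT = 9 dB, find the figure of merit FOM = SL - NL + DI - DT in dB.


Step 1: DI = 10*log10(322) = 25.08 dB
Step 2: FOM = SL - NL + DI - DT = 200 - 80 + 25.08 - 9 = 136.08

136.08 dB


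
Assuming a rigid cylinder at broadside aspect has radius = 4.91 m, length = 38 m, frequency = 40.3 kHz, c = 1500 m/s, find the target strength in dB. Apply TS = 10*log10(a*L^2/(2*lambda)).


lambda = 1500/40300 = 0.03722 m
TS = 10*log10(4.91*38^2/(2*0.03722)) = 49.79

49.79 dB


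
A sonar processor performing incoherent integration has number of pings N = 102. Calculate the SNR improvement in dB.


Gain = 5*log10(102) = 10.04

10.04 dB


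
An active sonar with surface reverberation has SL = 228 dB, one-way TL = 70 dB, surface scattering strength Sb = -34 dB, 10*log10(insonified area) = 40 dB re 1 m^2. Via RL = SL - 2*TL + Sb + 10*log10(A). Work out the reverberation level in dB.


94 dB


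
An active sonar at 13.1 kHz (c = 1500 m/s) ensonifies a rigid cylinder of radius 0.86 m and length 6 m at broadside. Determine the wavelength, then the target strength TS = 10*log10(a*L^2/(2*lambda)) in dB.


Step 1: lambda = c/f = 1500/13100 = 0.1145 m
Step 2: TS = 10*log10(a*L^2/(2*lambda)) = 10*log10(0.86*6^2/(2*0.1145)) = 21.31

21.31 dB


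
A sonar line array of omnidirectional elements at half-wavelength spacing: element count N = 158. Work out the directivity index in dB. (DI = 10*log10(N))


DI = 10*log10(158) = 21.99

21.99 dB


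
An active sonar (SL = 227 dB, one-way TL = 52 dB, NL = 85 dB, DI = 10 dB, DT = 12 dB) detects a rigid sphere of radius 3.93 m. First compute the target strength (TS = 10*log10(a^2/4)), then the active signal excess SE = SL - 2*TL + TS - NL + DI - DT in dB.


Step 1: TS = 10*log10(3.93^2/4) = 5.87 dB
Step 2: SE = SL - 2*TL + TS - NL + DI - DT = 227 - 2*52 + (5.87) - 85 + 10 - 12 = 41.87

41.87 dB


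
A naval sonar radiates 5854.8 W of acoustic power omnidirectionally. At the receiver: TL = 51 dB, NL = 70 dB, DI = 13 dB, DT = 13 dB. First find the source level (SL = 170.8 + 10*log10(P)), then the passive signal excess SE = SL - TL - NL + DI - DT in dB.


Step 1: SL = 170.8 + 10*log10(5854.8) = 208.48 dB
Step 2: SE = SL - TL - NL + DI - DT = 208.48 - 51 - 70 + 13 - 13 = 87.48

87.48 dB


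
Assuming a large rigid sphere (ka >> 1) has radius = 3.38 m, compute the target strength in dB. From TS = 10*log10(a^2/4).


TS = 10*log10(3.38^2 / 4) = 10*log10(2.8561) = 4.56

4.56 dB


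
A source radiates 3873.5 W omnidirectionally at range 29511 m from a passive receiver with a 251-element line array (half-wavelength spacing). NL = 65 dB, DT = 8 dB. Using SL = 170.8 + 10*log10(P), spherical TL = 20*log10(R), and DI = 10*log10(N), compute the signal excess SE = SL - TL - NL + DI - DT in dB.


Step 1: SL = 170.8 + 10*log10(3873.5) = 206.68 dB
Step 2: TL = 20*log10(29511) = 89.4 dB
Step 3: DI = 10*log10(251) = 24.0 dB
Step 4: SE = SL - TL - NL + DI - DT = 206.68 - 89.4 - 65 + 24.0 - 8 = 68.28

68.28 dB


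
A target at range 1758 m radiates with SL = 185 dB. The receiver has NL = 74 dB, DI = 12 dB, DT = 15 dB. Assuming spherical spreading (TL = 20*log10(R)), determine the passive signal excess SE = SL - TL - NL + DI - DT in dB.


43.1 dB


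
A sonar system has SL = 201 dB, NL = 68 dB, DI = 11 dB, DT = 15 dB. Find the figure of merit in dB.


FOM = SL - NL + DI - DT = 201 - 68 + 11 - 15 = 129

129 dB


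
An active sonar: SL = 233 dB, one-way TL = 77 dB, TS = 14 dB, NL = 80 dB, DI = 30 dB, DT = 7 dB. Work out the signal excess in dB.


SE = SL - 2*TL + TS - NL + DI - DT = 233 - 2*77 + (14) - 80 + 30 - 7 = 36

36 dB


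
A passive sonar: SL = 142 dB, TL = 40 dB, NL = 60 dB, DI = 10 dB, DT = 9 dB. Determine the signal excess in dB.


43 dB


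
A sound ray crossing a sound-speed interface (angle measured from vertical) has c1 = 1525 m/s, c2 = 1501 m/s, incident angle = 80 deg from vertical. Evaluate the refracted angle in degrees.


sin(theta2) = (c2/c1)*sin(theta1) = (1501/1525)*sin(80 deg) = 0.96931
theta2 = arcsin(0.96931) = 75.77

75.77 deg


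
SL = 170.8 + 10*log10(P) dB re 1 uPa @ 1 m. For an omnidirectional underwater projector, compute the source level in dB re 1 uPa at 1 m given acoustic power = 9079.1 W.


SL = 170.8 + 10*log10(9079.1) = 170.8 + 39.58 = 210.38

210.38 dB


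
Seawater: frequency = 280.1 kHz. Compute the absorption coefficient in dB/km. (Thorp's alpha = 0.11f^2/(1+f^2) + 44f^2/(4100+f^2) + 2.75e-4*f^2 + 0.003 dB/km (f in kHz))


f^2 = 78456.01
alpha = 0.11*78456.01/(1+78456.01) + 44*78456.01/(4100+78456.01) + 2.75e-4*78456.01 + 0.003 = 63.503

63.503 dB/km


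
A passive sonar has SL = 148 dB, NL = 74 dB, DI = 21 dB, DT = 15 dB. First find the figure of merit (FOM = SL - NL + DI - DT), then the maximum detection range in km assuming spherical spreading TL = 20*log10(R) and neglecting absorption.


Step 1: FOM = SL - NL + DI - DT = 148 - 74 + 21 - 15 = 80 dB
Step 2: at max range FOM = TL = 20*log10(R), so R = 10^(80/20) = 10000.0 m = 10.0 km

10.0 km
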